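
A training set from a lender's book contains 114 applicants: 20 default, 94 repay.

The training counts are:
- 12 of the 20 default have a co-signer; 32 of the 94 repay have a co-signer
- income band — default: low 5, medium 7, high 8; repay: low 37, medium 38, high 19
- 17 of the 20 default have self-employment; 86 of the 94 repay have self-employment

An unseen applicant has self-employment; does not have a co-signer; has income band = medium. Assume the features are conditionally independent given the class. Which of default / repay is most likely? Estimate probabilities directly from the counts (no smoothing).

default: (20/114) × (8/20) × (7/20) × (17/20) ≈ 0.0208772
repay: (94/114) × (62/94) × (38/94) × (86/94) ≈ 0.201147
Highest score → repay.

repay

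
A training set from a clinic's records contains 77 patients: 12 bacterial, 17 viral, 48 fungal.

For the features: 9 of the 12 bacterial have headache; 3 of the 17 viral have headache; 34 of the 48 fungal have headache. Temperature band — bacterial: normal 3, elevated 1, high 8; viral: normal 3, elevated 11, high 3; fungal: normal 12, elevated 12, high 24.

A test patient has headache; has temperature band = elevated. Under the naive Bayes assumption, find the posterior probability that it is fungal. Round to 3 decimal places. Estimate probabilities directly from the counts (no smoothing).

bacterial: (12/77) × (9/12) × (1/12) ≈ 0.00974026
viral: (17/77) × (3/17) × (11/17) ≈ 0.0252101
fungal: (48/77) × (34/48) × (12/48) ≈ 0.11039
P(fungal | x) = 0.11039 / 0.14534036 ≈ 0.760

0.760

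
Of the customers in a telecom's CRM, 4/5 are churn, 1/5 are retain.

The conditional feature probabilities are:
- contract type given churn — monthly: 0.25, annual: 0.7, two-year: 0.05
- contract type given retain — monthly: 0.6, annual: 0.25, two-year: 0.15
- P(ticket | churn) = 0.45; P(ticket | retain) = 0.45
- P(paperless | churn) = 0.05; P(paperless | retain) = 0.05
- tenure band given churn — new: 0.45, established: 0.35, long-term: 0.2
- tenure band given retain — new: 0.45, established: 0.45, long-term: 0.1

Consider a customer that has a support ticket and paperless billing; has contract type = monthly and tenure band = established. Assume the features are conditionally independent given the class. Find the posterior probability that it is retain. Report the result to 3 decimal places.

0.435

churn: 0.8 × 0.25 × 0.45 × 0.05 × 0.35 = 0.001575
retain: 0.2 × 0.6 × 0.45 × 0.05 × 0.45 = 0.001215
P(retain | x) = 0.001215 / 0.00279 ≈ 0.435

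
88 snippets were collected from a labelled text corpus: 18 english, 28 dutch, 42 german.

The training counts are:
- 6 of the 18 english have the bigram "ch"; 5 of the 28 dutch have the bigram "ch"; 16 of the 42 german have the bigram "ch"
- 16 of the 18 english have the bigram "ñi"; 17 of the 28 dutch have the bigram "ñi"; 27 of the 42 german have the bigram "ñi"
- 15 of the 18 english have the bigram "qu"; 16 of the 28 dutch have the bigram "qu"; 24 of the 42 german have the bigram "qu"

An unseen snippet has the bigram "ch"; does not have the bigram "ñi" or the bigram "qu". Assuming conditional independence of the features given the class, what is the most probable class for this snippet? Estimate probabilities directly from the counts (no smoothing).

english: (18/88) × (6/18) × (2/18) × (3/18) ≈ 0.00126263
dutch: (28/88) × (5/28) × (11/28) × (12/28) ≈ 0.00956633
german: (42/88) × (16/42) × (15/42) × (18/42) ≈ 0.0278293
Highest score → german.

german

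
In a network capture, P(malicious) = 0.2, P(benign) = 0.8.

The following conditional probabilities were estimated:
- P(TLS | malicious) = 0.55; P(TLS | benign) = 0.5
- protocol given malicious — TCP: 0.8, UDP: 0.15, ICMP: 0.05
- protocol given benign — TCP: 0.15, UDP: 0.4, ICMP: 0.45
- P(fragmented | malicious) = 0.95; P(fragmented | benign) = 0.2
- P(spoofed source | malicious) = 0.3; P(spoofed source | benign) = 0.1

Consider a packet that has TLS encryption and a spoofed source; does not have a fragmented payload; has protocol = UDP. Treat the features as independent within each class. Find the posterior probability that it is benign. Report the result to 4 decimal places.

malicious: 0.2 × 0.55 × 0.15 × (1−0.95) × 0.3 = 0.0002475
benign: 0.8 × 0.5 × 0.4 × (1−0.2) × 0.1 = 0.0128
P(benign | x) = 0.0128 / 0.0130475 ≈ 0.9810

0.9810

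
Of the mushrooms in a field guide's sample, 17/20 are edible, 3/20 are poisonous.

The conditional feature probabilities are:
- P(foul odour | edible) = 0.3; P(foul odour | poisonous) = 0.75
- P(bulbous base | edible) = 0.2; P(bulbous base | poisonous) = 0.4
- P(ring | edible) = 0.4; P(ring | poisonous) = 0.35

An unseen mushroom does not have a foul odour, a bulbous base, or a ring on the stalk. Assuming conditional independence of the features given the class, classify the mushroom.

edible: 0.85 × (1−0.3) × (1−0.2) × (1−0.4) = 0.2856
poisonous: 0.15 × (1−0.75) × (1−0.4) × (1−0.35) = 0.014625
Highest score → edible.

edible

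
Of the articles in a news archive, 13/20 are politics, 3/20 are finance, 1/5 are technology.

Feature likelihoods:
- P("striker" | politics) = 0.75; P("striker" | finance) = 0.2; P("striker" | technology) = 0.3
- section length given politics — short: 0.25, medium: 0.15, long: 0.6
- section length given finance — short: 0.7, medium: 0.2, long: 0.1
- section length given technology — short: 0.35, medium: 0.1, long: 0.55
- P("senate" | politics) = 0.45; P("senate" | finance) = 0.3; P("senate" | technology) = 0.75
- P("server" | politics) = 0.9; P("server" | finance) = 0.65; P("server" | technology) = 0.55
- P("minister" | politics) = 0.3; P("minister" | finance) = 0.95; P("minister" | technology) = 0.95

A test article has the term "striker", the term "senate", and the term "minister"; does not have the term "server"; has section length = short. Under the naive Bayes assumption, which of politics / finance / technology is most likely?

technology

politics: 0.65 × 0.75 × 0.25 × 0.45 × (1−0.9) × 0.3 = 0.0016453125
finance: 0.15 × 0.2 × 0.7 × 0.3 × (1−0.65) × 0.95 = 0.00209475
technology: 0.2 × 0.3 × 0.35 × 0.75 × (1−0.55) × 0.95 = 0.006733125
Highest score → technology.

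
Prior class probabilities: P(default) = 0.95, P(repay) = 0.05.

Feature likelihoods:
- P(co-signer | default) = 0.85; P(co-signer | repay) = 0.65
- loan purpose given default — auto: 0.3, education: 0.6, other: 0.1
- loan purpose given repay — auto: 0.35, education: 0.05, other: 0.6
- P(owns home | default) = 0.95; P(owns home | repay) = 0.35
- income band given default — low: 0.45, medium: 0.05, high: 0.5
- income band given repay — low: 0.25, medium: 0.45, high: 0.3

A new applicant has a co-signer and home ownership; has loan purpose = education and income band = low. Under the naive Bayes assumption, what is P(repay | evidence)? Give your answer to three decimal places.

0.001

default: 0.95 × 0.85 × 0.6 × 0.95 × 0.45 = 0.20712375
repay: 0.05 × 0.65 × 0.05 × 0.35 × 0.25 = 0.0001421875
P(repay | x) = 0.0001421875 / 0.2072659375 ≈ 0.001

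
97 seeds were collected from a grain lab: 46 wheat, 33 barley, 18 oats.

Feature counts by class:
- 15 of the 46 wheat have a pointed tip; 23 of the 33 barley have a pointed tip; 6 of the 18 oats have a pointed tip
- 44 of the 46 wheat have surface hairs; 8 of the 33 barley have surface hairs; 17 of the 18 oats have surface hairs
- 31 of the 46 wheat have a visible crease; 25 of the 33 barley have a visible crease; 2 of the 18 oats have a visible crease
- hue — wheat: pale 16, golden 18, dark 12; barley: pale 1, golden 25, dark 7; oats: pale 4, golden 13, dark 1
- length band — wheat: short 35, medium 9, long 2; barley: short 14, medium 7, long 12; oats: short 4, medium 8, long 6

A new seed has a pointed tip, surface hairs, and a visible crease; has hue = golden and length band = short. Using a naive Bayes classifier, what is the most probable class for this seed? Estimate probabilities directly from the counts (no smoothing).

wheat

wheat: (46/97) × (15/46) × (44/46) × (31/46) × (18/46) × (35/46) ≈ 0.0296786
barley: (33/97) × (23/33) × (8/33) × (25/33) × (25/33) × (14/33) ≈ 0.0139958
oats: (18/97) × (6/18) × (17/18) × (2/18) × (13/18) × (4/18) ≈ 0.00104177
Highest score → wheat.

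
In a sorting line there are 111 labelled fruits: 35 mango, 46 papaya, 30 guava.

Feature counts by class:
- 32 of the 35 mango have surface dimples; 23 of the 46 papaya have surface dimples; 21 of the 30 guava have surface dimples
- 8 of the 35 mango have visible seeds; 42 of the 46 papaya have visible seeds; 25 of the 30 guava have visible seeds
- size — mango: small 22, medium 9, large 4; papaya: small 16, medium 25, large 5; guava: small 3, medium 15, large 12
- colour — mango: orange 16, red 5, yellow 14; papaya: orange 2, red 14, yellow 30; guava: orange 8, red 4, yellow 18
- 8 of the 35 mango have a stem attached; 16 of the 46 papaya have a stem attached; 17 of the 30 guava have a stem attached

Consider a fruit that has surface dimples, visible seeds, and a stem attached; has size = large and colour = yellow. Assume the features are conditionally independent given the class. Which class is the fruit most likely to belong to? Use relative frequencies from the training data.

guava

mango: (35/111) × (32/35) × (8/35) × (4/35) × (14/35) × (8/35) ≈ 0.00068853
papaya: (46/111) × (23/46) × (42/46) × (5/46) × (30/46) × (16/46) ≈ 0.00466481
guava: (30/111) × (21/30) × (25/30) × (12/30) × (18/30) × (17/30) ≈ 0.0214414
Highest score → guava.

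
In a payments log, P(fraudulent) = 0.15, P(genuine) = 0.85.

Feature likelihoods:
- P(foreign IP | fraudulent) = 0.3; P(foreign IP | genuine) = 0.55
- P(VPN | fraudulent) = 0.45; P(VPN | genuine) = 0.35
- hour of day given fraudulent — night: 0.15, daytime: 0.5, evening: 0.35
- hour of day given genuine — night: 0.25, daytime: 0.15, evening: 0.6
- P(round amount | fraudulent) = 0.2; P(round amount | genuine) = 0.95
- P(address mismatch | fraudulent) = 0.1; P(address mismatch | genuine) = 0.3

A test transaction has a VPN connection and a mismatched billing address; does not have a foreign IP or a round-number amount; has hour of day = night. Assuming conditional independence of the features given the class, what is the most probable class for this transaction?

fraudulent: 0.15 × (1−0.3) × 0.45 × 0.15 × (1−0.2) × 0.1 = 0.000567
genuine: 0.85 × (1−0.55) × 0.35 × 0.25 × (1−0.95) × 0.3 = 0.00050203125
Highest score → fraudulent.

fraudulent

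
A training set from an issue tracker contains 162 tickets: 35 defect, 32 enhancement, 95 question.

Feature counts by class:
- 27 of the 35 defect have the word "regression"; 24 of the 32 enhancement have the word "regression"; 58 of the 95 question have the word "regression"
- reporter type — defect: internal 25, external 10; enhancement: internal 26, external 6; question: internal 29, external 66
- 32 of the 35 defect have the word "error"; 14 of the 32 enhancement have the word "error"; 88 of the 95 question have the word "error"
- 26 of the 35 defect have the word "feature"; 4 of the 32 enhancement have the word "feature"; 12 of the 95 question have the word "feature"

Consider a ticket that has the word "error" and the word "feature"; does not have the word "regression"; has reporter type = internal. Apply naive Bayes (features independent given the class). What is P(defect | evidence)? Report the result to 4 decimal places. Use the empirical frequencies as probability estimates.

defect: (35/162) × (8/35) × (25/35) × (32/35) × (26/35) ≈ 0.0239571
enhancement: (32/162) × (8/32) × (26/32) × (14/32) × (4/32) ≈ 0.00219425
question: (95/162) × (37/95) × (29/95) × (88/95) × (12/95) ≈ 0.00815789
P(defect | x) = 0.0239571 / 0.03430924 ≈ 0.6983

0.6983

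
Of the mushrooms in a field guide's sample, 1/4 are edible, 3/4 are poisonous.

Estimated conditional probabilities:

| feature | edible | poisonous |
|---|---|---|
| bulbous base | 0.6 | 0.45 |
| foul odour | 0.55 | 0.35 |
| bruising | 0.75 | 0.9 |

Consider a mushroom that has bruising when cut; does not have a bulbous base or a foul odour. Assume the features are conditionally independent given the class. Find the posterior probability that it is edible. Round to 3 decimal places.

0.123

edible: 0.25 × (1−0.6) × (1−0.55) × 0.75 = 0.03375
poisonous: 0.75 × (1−0.45) × (1−0.35) × 0.9 = 0.2413125
P(edible | x) = 0.03375 / 0.2750625 ≈ 0.123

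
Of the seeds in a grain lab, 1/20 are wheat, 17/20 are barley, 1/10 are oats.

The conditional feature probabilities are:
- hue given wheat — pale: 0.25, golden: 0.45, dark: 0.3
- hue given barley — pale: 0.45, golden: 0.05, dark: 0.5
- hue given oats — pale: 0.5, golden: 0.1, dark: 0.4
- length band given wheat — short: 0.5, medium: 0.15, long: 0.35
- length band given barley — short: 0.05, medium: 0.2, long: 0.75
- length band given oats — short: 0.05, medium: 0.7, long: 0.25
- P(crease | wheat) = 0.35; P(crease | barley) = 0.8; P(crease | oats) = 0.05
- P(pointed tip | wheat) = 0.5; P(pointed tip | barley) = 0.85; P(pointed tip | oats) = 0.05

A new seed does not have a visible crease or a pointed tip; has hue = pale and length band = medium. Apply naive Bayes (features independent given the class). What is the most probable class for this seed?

wheat: 0.05 × 0.25 × 0.15 × (1−0.35) × (1−0.5) = 0.000609375
barley: 0.85 × 0.45 × 0.2 × (1−0.8) × (1−0.85) = 0.002295
oats: 0.1 × 0.5 × 0.7 × (1−0.05) × (1−0.05) = 0.0315875
Highest score → oats.

oats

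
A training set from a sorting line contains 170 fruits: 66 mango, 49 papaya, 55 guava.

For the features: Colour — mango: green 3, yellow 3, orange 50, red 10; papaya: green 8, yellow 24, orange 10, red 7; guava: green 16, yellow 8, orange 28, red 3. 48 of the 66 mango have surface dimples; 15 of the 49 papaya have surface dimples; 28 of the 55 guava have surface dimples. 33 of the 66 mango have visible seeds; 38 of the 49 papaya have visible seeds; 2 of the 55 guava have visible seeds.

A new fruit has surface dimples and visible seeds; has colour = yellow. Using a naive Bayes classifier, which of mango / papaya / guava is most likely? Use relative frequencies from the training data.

mango: (66/170) × (3/66) × (48/66) × (33/66) ≈ 0.00641711
papaya: (49/170) × (24/49) × (15/49) × (38/49) ≈ 0.0335154
guava: (55/170) × (8/55) × (28/55) × (2/55) ≈ 0.000871172
Highest score → papaya.

papaya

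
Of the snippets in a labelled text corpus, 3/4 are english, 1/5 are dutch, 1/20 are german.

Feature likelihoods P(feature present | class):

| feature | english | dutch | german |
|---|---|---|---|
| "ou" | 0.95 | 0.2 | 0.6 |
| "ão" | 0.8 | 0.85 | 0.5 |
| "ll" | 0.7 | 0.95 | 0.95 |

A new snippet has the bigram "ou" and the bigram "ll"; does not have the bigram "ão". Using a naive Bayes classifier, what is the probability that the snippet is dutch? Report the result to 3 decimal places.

english: 0.75 × 0.95 × (1−0.8) × 0.7 = 0.09975
dutch: 0.2 × 0.2 × (1−0.85) × 0.95 = 0.0057
german: 0.05 × 0.6 × (1−0.5) × 0.95 = 0.01425
P(dutch | x) = 0.0057 / 0.1197 ≈ 0.048

0.048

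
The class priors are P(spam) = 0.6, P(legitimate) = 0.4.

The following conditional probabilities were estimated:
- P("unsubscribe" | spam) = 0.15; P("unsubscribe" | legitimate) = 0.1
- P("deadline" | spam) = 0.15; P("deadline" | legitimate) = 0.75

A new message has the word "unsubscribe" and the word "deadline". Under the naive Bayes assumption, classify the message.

legitimate

spam: 0.6 × 0.15 × 0.15 = 0.0135
legitimate: 0.4 × 0.1 × 0.75 = 0.03
Highest score → legitimate.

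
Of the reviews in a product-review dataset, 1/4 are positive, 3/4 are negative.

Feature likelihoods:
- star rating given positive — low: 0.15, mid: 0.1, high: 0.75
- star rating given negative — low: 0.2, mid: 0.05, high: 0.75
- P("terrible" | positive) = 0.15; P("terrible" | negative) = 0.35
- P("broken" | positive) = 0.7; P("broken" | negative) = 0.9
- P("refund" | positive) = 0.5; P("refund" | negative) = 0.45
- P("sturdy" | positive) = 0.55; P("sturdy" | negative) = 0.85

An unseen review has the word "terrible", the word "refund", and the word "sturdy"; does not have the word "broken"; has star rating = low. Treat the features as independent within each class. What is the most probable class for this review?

positive: 0.25 × 0.15 × 0.15 × (1−0.7) × 0.5 × 0.55 = 0.0004640625
negative: 0.75 × 0.2 × 0.35 × (1−0.9) × 0.45 × 0.85 = 0.002008125
Highest score → negative.

negative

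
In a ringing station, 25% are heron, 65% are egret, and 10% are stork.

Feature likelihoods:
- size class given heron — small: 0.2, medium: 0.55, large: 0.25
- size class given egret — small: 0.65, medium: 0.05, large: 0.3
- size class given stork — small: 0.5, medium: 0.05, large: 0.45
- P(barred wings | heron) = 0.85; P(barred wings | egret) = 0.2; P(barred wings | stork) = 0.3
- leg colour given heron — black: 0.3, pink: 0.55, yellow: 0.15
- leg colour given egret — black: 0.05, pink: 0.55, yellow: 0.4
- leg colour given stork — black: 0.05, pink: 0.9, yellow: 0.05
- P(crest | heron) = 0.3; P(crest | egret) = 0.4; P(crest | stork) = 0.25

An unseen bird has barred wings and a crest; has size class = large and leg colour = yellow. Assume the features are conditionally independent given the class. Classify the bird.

heron: 0.25 × 0.25 × 0.85 × 0.15 × 0.3 = 0.002390625
egret: 0.65 × 0.3 × 0.2 × 0.4 × 0.4 = 0.00624
stork: 0.1 × 0.45 × 0.3 × 0.05 × 0.25 = 0.00016875
Highest score → egret.

egret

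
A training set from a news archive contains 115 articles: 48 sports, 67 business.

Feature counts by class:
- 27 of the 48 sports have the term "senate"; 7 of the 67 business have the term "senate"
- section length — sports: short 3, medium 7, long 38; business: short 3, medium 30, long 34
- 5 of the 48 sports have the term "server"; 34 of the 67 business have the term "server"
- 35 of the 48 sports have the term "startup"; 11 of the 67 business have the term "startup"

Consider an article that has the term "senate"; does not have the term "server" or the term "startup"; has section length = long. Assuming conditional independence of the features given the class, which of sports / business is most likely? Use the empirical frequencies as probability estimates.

sports

sports: (48/115) × (27/48) × (38/48) × (43/48) × (13/48) ≈ 0.045096
business: (67/115) × (7/67) × (34/67) × (33/67) × (56/67) ≈ 0.0127162
Highest score → sports.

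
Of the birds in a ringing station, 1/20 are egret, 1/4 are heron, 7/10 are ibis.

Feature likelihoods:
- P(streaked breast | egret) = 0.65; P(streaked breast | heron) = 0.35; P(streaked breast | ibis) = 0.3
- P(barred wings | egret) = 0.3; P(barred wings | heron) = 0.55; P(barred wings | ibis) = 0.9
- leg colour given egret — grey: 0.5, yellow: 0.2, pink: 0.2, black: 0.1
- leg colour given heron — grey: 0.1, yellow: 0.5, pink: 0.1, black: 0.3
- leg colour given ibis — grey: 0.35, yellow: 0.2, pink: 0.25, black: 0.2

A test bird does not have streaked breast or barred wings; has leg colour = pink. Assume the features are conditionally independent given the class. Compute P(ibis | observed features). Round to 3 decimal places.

0.557

egret: 0.05 × (1−0.65) × (1−0.3) × 0.2 = 0.00245
heron: 0.25 × (1−0.35) × (1−0.55) × 0.1 = 0.0073125
ibis: 0.7 × (1−0.3) × (1−0.9) × 0.25 = 0.01225
P(ibis | x) = 0.01225 / 0.0220125 ≈ 0.557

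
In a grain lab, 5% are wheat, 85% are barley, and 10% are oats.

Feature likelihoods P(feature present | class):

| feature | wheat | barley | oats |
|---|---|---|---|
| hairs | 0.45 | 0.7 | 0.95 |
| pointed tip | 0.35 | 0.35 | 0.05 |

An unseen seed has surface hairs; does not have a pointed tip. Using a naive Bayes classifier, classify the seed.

wheat: 0.05 × 0.45 × (1−0.35) = 0.014625
barley: 0.85 × 0.7 × (1−0.35) = 0.38675
oats: 0.1 × 0.95 × (1−0.05) = 0.09025
Highest score → barley.

barley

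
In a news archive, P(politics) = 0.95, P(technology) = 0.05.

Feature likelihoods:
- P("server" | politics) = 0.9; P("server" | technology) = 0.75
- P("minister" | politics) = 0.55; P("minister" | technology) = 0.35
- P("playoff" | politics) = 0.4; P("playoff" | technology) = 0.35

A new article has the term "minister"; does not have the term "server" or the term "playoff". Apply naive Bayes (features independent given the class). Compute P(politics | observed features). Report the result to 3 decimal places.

0.917

politics: 0.95 × (1−0.9) × 0.55 × (1−0.4) = 0.03135
technology: 0.05 × (1−0.75) × 0.35 × (1−0.35) = 0.00284375
P(politics | x) = 0.03135 / 0.03419375 ≈ 0.917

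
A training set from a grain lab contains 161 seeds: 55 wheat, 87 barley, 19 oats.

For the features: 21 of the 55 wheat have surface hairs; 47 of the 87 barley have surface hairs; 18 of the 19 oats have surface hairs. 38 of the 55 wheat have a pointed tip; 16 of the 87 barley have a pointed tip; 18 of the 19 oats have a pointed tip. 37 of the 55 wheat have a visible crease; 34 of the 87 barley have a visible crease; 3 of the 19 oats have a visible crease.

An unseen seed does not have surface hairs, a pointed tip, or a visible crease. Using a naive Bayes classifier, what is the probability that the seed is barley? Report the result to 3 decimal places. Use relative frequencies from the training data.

wheat: (55/161) × (34/55) × (17/55) × (18/55) ≈ 0.0213624
barley: (87/161) × (40/87) × (71/87) × (53/87) ≈ 0.123518
oats: (19/161) × (1/19) × (1/19) × (16/19) ≈ 0.000275288
P(barley | x) = 0.123518 / 0.145155688 ≈ 0.851

0.851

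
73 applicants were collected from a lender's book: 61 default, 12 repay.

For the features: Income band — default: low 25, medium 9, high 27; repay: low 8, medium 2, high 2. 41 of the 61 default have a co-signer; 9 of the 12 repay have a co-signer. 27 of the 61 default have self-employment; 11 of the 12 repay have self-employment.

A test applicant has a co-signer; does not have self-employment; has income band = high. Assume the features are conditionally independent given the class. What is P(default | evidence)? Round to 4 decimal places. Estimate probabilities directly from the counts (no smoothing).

0.9878

default: (61/73) × (27/61) × (41/61) × (34/61) ≈ 0.138562
repay: (12/73) × (2/12) × (9/12) × (1/12) ≈ 0.00171233
P(default | x) = 0.138562 / 0.14027433 ≈ 0.9878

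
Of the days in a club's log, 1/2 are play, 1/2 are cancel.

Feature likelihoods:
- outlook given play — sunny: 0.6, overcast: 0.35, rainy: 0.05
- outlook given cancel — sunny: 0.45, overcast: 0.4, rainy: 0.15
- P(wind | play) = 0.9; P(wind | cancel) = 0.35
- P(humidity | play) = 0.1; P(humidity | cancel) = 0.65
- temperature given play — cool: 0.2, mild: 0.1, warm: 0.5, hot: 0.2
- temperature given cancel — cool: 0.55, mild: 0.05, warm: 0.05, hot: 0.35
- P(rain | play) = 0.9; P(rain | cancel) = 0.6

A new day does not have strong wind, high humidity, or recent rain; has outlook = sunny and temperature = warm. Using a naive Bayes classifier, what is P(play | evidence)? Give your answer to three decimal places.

0.569

play: 0.5 × 0.6 × (1−0.9) × (1−0.1) × 0.5 × (1−0.9) = 0.00135
cancel: 0.5 × 0.45 × (1−0.35) × (1−0.65) × 0.05 × (1−0.6) = 0.00102375
P(play | x) = 0.00135 / 0.00237375 ≈ 0.569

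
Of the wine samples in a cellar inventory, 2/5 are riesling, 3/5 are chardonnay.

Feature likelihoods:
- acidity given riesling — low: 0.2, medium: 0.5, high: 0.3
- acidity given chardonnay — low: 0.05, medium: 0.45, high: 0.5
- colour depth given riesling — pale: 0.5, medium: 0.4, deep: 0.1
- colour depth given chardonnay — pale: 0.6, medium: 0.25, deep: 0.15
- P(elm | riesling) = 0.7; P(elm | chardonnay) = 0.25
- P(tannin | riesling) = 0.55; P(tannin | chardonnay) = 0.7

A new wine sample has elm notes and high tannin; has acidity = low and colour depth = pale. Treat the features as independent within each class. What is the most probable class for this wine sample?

riesling

riesling: 0.4 × 0.2 × 0.5 × 0.7 × 0.55 = 0.0154
chardonnay: 0.6 × 0.05 × 0.6 × 0.25 × 0.7 = 0.00315
Highest score → riesling.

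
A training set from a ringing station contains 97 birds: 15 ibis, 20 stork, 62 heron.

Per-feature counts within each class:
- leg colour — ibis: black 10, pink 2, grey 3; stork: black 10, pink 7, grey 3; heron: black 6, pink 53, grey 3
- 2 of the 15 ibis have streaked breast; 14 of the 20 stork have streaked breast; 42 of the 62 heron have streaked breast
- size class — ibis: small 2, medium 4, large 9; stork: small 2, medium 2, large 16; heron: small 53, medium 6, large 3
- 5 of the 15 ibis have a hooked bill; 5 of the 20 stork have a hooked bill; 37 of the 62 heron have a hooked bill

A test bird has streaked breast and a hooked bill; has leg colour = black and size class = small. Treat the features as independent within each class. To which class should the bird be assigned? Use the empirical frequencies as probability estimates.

heron

ibis: (15/97) × (10/15) × (2/15) × (2/15) × (5/15) ≈ 0.00061092
stork: (20/97) × (10/20) × (14/20) × (2/20) × (5/20) ≈ 0.00180412
heron: (62/97) × (6/62) × (42/62) × (53/62) × (37/62) ≈ 0.0213762
Highest score → heron.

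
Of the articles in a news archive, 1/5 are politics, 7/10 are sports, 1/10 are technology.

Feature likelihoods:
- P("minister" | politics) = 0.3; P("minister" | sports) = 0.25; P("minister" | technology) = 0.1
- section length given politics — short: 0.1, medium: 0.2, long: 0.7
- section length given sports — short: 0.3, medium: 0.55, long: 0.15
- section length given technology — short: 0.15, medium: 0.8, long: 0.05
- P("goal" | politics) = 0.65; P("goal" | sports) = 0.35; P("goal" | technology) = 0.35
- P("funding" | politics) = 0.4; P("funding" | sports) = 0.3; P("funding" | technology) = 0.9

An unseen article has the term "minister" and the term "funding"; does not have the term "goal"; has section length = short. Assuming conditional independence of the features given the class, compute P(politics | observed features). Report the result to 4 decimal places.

politics: 0.2 × 0.3 × 0.1 × (1−0.65) × 0.4 = 0.00084
sports: 0.7 × 0.25 × 0.3 × (1−0.35) × 0.3 = 0.0102375
technology: 0.1 × 0.1 × 0.15 × (1−0.35) × 0.9 = 0.0008775
P(politics | x) = 0.00084 / 0.011955 ≈ 0.0703

0.0703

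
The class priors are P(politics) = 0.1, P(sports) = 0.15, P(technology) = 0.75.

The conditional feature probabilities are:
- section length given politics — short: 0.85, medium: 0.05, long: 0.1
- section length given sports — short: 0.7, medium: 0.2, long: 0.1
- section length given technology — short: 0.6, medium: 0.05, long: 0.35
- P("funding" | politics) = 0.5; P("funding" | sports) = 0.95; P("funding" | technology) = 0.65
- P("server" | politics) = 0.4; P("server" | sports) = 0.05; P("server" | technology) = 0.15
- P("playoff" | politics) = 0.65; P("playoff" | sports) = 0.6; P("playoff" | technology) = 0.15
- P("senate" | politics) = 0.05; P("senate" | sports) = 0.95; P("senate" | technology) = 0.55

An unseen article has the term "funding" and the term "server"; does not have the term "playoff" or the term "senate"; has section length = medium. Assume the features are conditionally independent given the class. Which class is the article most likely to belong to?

technology

politics: 0.1 × 0.05 × 0.5 × 0.4 × (1−0.65) × (1−0.05) = 0.0003325
sports: 0.15 × 0.2 × 0.95 × 0.05 × (1−0.6) × (1−0.95) = 0.0000285
technology: 0.75 × 0.05 × 0.65 × 0.15 × (1−0.15) × (1−0.55) = 0.001398515625
Highest score → technology.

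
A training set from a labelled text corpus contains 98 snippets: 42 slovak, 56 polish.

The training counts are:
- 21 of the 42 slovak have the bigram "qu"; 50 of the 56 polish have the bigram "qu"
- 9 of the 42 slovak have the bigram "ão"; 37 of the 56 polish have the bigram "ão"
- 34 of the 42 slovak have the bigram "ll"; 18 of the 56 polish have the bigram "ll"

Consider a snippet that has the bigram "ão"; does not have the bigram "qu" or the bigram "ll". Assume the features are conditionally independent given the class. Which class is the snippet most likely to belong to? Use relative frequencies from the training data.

slovak: (42/98) × (21/42) × (9/42) × (8/42) ≈ 0.00874636
polish: (56/98) × (6/56) × (37/56) × (38/56) ≈ 0.0274495
Highest score → polish.

polish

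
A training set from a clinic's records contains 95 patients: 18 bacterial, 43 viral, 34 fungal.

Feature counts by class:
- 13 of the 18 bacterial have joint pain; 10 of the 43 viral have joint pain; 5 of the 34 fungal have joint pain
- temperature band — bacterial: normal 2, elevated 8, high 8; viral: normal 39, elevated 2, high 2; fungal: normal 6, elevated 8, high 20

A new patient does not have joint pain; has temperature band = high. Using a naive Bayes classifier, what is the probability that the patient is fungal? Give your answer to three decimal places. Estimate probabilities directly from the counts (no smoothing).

0.820

bacterial: (18/95) × (5/18) × (8/18) ≈ 0.0233918
viral: (43/95) × (33/43) × (2/43) ≈ 0.0161567
fungal: (34/95) × (29/34) × (20/34) ≈ 0.179567
P(fungal | x) = 0.179567 / 0.2191155 ≈ 0.820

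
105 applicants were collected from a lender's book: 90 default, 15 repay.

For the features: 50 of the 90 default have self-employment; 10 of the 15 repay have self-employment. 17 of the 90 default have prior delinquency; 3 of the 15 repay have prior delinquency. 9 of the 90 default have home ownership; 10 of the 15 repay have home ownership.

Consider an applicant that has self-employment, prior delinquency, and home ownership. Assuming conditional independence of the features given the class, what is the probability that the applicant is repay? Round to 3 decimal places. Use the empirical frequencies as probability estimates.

default: (90/105) × (50/90) × (17/90) × (9/90) ≈ 0.00899471
repay: (15/105) × (10/15) × (3/15) × (10/15) ≈ 0.0126984
P(repay | x) = 0.0126984 / 0.02169311 ≈ 0.585

0.585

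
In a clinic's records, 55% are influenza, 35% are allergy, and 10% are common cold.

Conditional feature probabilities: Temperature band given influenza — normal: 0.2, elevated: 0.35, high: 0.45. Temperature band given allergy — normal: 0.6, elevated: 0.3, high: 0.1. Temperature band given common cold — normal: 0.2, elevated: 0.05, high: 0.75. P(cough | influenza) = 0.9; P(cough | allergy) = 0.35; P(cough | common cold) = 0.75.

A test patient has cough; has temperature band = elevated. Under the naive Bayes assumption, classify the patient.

influenza: 0.55 × 0.35 × 0.9 = 0.17325
allergy: 0.35 × 0.3 × 0.35 = 0.03675
common cold: 0.1 × 0.05 × 0.75 = 0.00375
Highest score → influenza.

influenza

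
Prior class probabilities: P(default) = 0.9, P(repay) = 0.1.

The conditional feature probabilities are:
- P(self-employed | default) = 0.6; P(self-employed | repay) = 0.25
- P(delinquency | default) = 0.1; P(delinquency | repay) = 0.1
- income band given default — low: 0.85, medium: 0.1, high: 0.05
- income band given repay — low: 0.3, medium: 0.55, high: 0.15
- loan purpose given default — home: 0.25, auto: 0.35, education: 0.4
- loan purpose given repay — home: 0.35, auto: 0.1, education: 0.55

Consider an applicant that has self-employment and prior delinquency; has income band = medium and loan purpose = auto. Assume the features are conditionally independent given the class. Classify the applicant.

default: 0.9 × 0.6 × 0.1 × 0.1 × 0.35 = 0.00189
repay: 0.1 × 0.25 × 0.1 × 0.55 × 0.1 = 0.0001375
Highest score → default.

default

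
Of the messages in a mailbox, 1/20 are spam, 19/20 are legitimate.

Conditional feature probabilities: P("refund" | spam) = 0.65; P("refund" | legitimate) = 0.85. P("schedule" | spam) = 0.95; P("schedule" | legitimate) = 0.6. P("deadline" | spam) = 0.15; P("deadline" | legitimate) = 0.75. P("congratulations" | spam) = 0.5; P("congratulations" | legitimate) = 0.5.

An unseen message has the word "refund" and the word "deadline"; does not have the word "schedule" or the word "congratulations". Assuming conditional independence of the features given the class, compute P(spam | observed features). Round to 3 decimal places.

spam: 0.05 × 0.65 × (1−0.95) × 0.15 × (1−0.5) = 0.000121875
legitimate: 0.95 × 0.85 × (1−0.6) × 0.75 × (1−0.5) = 0.121125
P(spam | x) = 0.000121875 / 0.121246875 ≈ 0.001

0.001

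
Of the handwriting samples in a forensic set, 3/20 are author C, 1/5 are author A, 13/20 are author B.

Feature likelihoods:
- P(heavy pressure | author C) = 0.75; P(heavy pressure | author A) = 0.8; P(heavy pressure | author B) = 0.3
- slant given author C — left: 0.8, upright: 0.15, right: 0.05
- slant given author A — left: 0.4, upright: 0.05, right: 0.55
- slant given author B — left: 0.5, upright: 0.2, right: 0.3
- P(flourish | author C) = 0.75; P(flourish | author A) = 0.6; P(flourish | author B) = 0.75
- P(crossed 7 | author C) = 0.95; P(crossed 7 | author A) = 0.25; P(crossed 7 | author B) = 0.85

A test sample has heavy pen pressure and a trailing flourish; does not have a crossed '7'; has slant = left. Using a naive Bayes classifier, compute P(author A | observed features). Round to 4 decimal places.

0.6675

author C: 0.15 × 0.75 × 0.8 × 0.75 × (1−0.95) = 0.003375
author A: 0.2 × 0.8 × 0.4 × 0.6 × (1−0.25) = 0.0288
author B: 0.65 × 0.3 × 0.5 × 0.75 × (1−0.85) = 0.01096875
P(author A | x) = 0.0288 / 0.04314375 ≈ 0.6675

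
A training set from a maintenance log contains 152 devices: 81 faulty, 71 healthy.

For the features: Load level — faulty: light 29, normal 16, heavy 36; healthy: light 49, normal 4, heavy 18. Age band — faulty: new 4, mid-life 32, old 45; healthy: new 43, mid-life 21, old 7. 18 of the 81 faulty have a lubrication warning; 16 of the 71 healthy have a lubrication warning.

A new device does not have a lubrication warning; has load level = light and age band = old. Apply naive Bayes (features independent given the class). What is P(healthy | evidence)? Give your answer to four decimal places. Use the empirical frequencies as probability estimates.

faulty: (81/152) × (29/81) × (45/81) × (63/81) ≈ 0.0824399
healthy: (71/152) × (49/71) × (7/71) × (55/71) ≈ 0.0246205
P(healthy | x) = 0.0246205 / 0.1070604 ≈ 0.2300

0.2300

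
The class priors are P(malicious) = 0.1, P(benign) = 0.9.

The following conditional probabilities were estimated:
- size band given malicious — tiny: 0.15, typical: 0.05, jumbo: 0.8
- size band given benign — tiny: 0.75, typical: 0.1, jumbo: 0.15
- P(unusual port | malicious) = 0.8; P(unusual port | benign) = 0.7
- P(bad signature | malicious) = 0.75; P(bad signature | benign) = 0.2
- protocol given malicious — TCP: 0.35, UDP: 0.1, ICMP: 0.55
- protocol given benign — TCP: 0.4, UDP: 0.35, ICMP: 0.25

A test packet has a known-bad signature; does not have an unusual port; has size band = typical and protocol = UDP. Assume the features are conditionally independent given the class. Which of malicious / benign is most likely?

benign

malicious: 0.1 × 0.05 × (1−0.8) × 0.75 × 0.1 = 0.000075
benign: 0.9 × 0.1 × (1−0.7) × 0.2 × 0.35 = 0.00189
Highest score → benign.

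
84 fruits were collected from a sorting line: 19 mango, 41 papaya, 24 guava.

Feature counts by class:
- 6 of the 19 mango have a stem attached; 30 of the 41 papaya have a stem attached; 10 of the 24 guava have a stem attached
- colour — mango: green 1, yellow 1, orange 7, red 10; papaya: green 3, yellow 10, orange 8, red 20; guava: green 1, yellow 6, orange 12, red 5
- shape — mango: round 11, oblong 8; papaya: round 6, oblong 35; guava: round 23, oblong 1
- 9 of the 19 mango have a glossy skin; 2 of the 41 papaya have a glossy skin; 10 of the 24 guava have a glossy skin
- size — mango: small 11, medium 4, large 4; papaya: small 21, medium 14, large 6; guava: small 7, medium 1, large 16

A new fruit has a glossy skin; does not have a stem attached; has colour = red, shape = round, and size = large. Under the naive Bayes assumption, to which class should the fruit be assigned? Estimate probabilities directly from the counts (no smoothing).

mango: (19/84) × (13/19) × (10/19) × (11/19) × (9/19) × (4/19) ≈ 0.00470267
papaya: (41/84) × (11/41) × (20/41) × (6/41) × (2/41) × (6/41) ≈ 0.000066733
guava: (24/84) × (14/24) × (5/24) × (23/24) × (10/24) × (16/24) ≈ 0.00924318
Highest score → guava.

guava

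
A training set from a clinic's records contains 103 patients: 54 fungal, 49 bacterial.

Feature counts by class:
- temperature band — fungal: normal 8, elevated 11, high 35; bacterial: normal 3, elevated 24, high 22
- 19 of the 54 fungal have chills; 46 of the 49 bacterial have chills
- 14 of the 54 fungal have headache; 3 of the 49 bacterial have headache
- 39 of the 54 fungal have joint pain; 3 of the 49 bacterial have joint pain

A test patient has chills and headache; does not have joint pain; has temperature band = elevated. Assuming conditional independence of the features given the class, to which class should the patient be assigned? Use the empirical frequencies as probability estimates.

bacterial

fungal: (54/103) × (11/54) × (19/54) × (14/54) × (15/54) ≈ 0.00270612
bacterial: (49/103) × (24/49) × (46/49) × (3/49) × (46/49) ≈ 0.0125725
Highest score → bacterial.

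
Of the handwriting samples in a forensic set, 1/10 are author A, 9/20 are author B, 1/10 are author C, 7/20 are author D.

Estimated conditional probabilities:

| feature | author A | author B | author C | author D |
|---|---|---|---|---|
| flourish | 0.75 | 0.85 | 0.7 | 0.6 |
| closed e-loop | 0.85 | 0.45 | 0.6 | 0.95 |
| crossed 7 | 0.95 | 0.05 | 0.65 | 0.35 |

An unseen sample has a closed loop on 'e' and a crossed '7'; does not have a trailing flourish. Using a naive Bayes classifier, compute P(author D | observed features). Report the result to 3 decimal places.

author A: 0.1 × (1−0.75) × 0.85 × 0.95 = 0.0201875
author B: 0.45 × (1−0.85) × 0.45 × 0.05 = 0.00151875
author C: 0.1 × (1−0.7) × 0.6 × 0.65 = 0.0117
author D: 0.35 × (1−0.6) × 0.95 × 0.35 = 0.04655
P(author D | x) = 0.04655 / 0.07995625 ≈ 0.582

0.582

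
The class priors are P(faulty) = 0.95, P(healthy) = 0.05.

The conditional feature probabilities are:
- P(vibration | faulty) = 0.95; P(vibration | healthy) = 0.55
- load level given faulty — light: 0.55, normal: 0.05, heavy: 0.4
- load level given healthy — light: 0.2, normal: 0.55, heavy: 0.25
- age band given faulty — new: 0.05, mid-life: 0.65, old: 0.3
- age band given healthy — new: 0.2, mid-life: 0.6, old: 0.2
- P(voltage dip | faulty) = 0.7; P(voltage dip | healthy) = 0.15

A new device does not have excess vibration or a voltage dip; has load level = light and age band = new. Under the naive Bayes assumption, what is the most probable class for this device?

healthy

faulty: 0.95 × (1−0.95) × 0.55 × 0.05 × (1−0.7) = 0.000391875
healthy: 0.05 × (1−0.55) × 0.2 × 0.2 × (1−0.15) = 0.000765
Highest score → healthy.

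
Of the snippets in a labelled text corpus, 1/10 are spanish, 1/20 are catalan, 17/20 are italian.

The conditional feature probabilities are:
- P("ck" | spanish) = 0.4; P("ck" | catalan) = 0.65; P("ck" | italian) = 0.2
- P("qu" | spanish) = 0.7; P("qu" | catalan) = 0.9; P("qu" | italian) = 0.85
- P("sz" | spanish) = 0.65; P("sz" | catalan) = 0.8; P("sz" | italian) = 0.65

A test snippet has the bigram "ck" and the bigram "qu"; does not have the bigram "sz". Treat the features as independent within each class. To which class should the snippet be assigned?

spanish: 0.1 × 0.4 × 0.7 × (1−0.65) = 0.0098
catalan: 0.05 × 0.65 × 0.9 × (1−0.8) = 0.00585
italian: 0.85 × 0.2 × 0.85 × (1−0.65) = 0.050575
Highest score → italian.

italian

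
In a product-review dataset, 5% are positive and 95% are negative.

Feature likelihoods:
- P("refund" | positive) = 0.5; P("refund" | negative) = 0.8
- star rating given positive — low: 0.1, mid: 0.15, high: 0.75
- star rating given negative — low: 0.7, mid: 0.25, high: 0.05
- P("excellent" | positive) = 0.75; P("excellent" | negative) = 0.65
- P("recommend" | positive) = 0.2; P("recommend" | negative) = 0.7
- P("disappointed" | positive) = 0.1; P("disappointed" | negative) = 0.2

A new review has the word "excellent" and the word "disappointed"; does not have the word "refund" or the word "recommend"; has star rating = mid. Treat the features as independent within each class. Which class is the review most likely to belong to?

positive: 0.05 × (1−0.5) × 0.15 × 0.75 × (1−0.2) × 0.1 = 0.000225
negative: 0.95 × (1−0.8) × 0.25 × 0.65 × (1−0.7) × 0.2 = 0.0018525
Highest score → negative.

negative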